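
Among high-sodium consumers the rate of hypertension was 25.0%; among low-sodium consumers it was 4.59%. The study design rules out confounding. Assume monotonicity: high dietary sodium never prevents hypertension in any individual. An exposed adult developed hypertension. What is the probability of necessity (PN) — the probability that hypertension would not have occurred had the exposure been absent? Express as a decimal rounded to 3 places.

p₁ = 0.25, p₀ = 0.0459.
Under exogeneity and monotonicity, PN = (p₁ − p₀) / p₁.
PN = (0.25 − 0.0459) / 0.25 = 0.2041 / 0.25 ≈ 0.8164

PN ≈ 0.816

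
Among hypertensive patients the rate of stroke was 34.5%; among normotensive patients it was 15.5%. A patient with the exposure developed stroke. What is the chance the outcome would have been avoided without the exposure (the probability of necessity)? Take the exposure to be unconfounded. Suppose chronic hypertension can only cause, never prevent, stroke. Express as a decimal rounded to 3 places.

p₁ = 0.345, p₀ = 0.155.
Under exogeneity and monotonicity, PN = (p₁ − p₀) / p₁.
PN = (0.345 − 0.155) / 0.345 = 0.19 / 0.345 ≈ 0.5507

PN ≈ 0.551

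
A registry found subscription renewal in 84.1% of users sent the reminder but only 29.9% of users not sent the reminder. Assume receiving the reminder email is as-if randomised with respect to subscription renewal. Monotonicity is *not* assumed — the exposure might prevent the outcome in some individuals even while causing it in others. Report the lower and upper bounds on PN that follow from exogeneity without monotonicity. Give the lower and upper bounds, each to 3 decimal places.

0.644 ≤ PN ≤ 0.834

p₁ = 0.841, p₀ = 0.299.
Under exogeneity alone the bounds on PN are max{0,(p₁−p₀)/p₁} ≤ PN ≤ min{1,(1−p₀)/p₁}.
  lower = (p₁ − p₀)/p₁ = 0.542 / 0.841 ≈ 0.6445
  upper = min{1, (1 − p₀)/p₁} = 0.701 / 0.841 ≈ 0.8335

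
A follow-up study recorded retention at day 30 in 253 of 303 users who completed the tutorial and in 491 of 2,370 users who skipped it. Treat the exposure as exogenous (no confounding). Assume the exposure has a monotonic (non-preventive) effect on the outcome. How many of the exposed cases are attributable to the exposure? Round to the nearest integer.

about 190 cases

p₁ = P(outcome | exposed) = 253/303 = 0.83498
p₀ = P(outcome | unexposed) = 491/2370 = 0.20717
PN = (p₁ − p₀)/p₁ = (0.83498 − 0.20717) / 0.83498 ≈ 0.75188.
Attributable cases ≈ PN × (exposed cases) = 0.75188 × 253 ≈ 190.23.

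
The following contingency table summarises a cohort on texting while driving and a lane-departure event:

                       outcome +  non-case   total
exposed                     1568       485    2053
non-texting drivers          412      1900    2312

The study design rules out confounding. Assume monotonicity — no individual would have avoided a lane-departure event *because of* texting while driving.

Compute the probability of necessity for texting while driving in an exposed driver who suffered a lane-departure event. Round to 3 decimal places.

p₁ = P(outcome | exposed) = 1568/2053 = 0.76376
p₀ = P(outcome | unexposed) = 412/2312 = 0.1782
Under exogeneity and monotonicity, PN = (p₁ − p₀) / p₁.
PN = (0.76376 − 0.1782) / 0.76376 = 0.58556 / 0.76376 ≈ 0.7667

PN ≈ 0.767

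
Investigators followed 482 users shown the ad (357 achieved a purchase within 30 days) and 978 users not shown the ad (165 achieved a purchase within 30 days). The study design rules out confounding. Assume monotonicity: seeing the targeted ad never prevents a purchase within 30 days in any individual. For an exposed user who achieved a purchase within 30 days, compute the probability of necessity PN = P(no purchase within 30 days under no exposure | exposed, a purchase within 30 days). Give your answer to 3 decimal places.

PN ≈ 0.772

p₁ = P(outcome | exposed) = 357/482 = 0.74066
p₀ = P(outcome | unexposed) = 165/978 = 0.16871
Under exogeneity and monotonicity, PN = (p₁ − p₀) / p₁.
PN = (0.74066 − 0.16871) / 0.74066 = 0.57195 / 0.74066 ≈ 0.7722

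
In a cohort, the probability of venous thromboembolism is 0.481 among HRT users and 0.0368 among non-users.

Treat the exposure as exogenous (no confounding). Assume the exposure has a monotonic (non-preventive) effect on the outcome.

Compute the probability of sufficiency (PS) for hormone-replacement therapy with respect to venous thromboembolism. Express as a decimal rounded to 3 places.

PS ≈ 0.461

Let p₁ = 0.481, p₀ = 0.0368.
Under exogeneity and monotonicity, PS = (p₁ − p₀) / (1 − p₀).
PS = (0.481 − 0.0368) / (1 − 0.0368) = 0.4442 / 0.9632 ≈ 0.4612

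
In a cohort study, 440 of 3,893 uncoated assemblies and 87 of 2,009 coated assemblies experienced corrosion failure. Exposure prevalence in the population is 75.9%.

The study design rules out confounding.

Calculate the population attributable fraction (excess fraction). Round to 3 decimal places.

PAF ≈ 0.550

p₁ = P(outcome | exposed) = 440/3893 = 0.11302
p₀ = P(outcome | unexposed) = 87/2009 = 0.043305
Overall risk P(Y=1) = π·p₁ + (1−π)·p₀ = 0.759×0.11302 + 0.241×0.043305 = 0.096221.
Under exogeneity, PAF = [P(Y=1) − p₀] / P(Y=1).
PAF = (0.096221 − 0.043305) / 0.096221 ≈ 0.5499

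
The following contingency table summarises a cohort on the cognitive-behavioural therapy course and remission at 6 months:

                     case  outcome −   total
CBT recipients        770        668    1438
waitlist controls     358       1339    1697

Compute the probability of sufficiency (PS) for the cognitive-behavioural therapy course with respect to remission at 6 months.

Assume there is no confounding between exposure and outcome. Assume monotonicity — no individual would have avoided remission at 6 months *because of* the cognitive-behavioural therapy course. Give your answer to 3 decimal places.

p₁ = P(outcome | exposed) = 770/1438 = 0.53547
p₀ = P(outcome | unexposed) = 358/1697 = 0.21096
Under exogeneity and monotonicity, PS = (p₁ − p₀)/(1 − p₀).
PS = (0.53547 − 0.21096) / 0.78904 ≈ 0.4113

PS ≈ 0.411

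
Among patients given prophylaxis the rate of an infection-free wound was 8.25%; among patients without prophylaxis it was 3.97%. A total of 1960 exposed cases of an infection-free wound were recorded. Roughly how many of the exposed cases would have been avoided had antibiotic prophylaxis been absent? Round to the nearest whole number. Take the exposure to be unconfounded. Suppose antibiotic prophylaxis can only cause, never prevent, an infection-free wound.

p₁ = 0.0825, p₀ = 0.0397.
PN = (p₁ − p₀)/p₁ = (0.0825 − 0.0397) / 0.0825 ≈ 0.51879.
Attributable cases ≈ PN × (exposed cases) = 0.51879 × 1960 ≈ 1016.82.

about 1017 cases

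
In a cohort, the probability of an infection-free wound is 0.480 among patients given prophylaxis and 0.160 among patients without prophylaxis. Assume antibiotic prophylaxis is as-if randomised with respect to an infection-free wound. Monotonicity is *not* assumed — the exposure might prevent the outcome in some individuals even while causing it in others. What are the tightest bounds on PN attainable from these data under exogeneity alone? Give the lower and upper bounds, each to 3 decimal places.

0.667 ≤ PN ≤ 1.000

Let p₁ = 0.48, p₀ = 0.16.
Under exogeneity alone the bounds on PN are max{0,(p₁−p₀)/p₁} ≤ PN ≤ min{1,(1−p₀)/p₁}.
  lower = (p₁ − p₀)/p₁ = 0.32 / 0.48 ≈ 0.6667
  upper = min{1, (1 − p₀)/p₁} = 0.84 / 0.48 ≈ 1.7500 → capped at 1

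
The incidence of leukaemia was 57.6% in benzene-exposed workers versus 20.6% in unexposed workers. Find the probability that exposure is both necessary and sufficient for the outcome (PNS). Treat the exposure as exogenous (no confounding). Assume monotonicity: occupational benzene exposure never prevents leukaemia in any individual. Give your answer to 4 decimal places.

p₁ = 0.576, p₀ = 0.206.
Under exogeneity and monotonicity, PNS = p₁ − p₀.
PNS = 0.576 − 0.206 = 0.37

PNS ≈ 0.3700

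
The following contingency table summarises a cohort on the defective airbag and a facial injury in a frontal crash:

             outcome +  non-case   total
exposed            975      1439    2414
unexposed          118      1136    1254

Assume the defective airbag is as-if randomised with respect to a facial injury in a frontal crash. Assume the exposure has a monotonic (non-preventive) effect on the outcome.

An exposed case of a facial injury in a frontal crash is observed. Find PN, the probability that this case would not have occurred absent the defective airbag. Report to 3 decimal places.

PN ≈ 0.767

p₁ = P(outcome | exposed) = 975/2414 = 0.40389
p₀ = P(outcome | unexposed) = 118/1254 = 0.094099
Under exogeneity and monotonicity, PN = (p₁ − p₀)/p₁.
PN = (0.40389 − 0.094099) / 0.40389 ≈ 0.7670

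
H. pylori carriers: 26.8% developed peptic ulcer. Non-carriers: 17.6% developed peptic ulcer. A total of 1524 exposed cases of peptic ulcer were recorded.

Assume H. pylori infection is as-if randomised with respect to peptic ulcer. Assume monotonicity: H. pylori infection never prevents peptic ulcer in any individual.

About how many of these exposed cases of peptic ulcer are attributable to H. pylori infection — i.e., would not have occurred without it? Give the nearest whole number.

about 523 cases

p₁ = 0.268, p₀ = 0.176.
PN = (p₁ − p₀)/p₁ = (0.268 − 0.176) / 0.268 ≈ 0.34328.
Attributable cases ≈ PN × (exposed cases) = 0.34328 × 1524 ≈ 523.16.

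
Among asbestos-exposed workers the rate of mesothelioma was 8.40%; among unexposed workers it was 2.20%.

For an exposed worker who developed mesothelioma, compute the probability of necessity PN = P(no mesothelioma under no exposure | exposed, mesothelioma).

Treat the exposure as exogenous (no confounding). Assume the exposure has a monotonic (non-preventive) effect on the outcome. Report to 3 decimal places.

PN ≈ 0.738

p₁ = 0.084, p₀ = 0.022.
Under exogeneity and monotonicity, PN = (p₁ − p₀) / p₁.
PN = (0.084 − 0.022) / 0.084 = 0.062 / 0.084 ≈ 0.7381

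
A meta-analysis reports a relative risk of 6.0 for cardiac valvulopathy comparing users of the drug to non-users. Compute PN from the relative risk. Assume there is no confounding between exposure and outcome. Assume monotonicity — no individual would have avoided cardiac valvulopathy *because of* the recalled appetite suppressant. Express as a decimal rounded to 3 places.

Under exogeneity and monotonicity, PN = (RR − 1) / RR = 1 − 1/RR.
PN = (6.0 − 1) / 6.0 = 5 / 6.0 ≈ 0.8333

PN ≈ 0.833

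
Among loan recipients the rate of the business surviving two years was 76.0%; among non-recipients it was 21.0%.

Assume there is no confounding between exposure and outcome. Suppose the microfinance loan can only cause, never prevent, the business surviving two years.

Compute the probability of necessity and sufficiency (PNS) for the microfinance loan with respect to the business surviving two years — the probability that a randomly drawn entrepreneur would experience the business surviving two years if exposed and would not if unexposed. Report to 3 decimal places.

p₁ = 0.76, p₀ = 0.21.
Under exogeneity and monotonicity, PNS = p₁ − p₀.
PNS = 0.76 − 0.21 = 0.55

PNS ≈ 0.550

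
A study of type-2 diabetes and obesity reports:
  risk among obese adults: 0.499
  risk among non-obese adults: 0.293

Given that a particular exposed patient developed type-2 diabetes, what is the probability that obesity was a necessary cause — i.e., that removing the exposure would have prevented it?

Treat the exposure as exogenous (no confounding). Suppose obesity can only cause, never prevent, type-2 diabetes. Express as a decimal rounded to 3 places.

PN ≈ 0.413

Let p₁ = 0.499, p₀ = 0.293.
Under exogeneity and monotonicity, PN = (p₁ − p₀) / p₁.
PN = (0.499 − 0.293) / 0.499 = 0.206 / 0.499 ≈ 0.4128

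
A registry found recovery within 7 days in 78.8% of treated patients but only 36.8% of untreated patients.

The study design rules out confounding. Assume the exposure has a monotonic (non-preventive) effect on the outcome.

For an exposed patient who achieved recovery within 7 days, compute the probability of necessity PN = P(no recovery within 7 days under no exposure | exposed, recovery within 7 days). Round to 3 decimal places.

p₁ = 0.788, p₀ = 0.368.
Under exogeneity and monotonicity, PN = (p₁ − p₀) / p₁.
PN = (0.788 − 0.368) / 0.788 = 0.42 / 0.788 ≈ 0.5330

PN ≈ 0.533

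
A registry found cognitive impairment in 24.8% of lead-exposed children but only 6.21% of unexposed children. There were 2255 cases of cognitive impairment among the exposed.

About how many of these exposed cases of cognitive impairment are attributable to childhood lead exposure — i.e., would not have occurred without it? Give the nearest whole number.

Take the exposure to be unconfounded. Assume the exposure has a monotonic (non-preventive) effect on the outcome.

p₁ = 0.248, p₀ = 0.0621.
PN = (p₁ − p₀)/p₁ = (0.248 − 0.0621) / 0.248 ≈ 0.74960.
Attributable cases ≈ PN × (exposed cases) = 0.74960 × 2255 ≈ 1690.34.

about 1690 cases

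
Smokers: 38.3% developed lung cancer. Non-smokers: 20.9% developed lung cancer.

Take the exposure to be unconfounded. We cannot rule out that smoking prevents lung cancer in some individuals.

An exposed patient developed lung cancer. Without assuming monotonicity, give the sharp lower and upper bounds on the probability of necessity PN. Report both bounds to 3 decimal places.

p₁ = 0.383, p₀ = 0.209.
Under exogeneity alone the bounds on PN are max{0,(p₁−p₀)/p₁} ≤ PN ≤ min{1,(1−p₀)/p₁}.
  lower = (p₁ − p₀)/p₁ = 0.174 / 0.383 ≈ 0.4543
  upper = min{1, (1 − p₀)/p₁} = 0.791 / 0.383 ≈ 2.0653 → capped at 1

0.454 ≤ PN ≤ 1.000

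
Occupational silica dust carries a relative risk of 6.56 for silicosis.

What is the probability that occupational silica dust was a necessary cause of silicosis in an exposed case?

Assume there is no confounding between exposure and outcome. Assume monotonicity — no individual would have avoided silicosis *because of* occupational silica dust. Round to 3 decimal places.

Under exogeneity and monotonicity, PN = (RR − 1) / RR = 1 − 1/RR.
PN = (6.56 − 1) / 6.56 = 5.56 / 6.56 ≈ 0.8476

PN ≈ 0.848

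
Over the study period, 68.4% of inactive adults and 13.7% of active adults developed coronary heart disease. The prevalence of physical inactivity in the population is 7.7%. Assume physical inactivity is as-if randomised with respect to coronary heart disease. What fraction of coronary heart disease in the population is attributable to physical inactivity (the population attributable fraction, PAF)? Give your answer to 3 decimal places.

PAF ≈ 0.235

p₁ = 0.684, p₀ = 0.137.
Overall risk P(Y=1) = π·p₁ + (1−π)·p₀ = 0.077×0.684 + 0.923×0.137 = 0.17912.
Under exogeneity, PAF = [P(Y=1) − p₀] / P(Y=1).
PAF = (0.17912 − 0.137) / 0.17912 ≈ 0.2351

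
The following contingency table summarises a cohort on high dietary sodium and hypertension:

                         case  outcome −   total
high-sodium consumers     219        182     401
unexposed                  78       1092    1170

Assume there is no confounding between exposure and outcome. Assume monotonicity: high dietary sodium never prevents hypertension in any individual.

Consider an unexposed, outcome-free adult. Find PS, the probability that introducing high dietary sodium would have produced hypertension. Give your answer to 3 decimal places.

p₁ = P(outcome | exposed) = 219/401 = 0.54613
p₀ = P(outcome | unexposed) = 78/1170 = 0.066667
Under exogeneity and monotonicity, PS = (p₁ − p₀) / (1 − p₀).
PS = (0.54613 − 0.066667) / (1 − 0.066667) = 0.47947 / 0.93333 ≈ 0.5137

PS ≈ 0.514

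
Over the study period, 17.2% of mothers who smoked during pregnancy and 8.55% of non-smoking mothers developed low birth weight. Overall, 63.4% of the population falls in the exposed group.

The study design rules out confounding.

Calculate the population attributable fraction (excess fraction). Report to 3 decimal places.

p₁ = 0.172, p₀ = 0.0855.
Overall risk P(Y=1) = π·p₁ + (1−π)·p₀ = 0.634×0.172 + 0.366×0.0855 = 0.14034.
Under exogeneity, PAF = [P(Y=1) − p₀] / P(Y=1).
PAF = (0.14034 − 0.0855) / 0.14034 ≈ 0.3908

PAF ≈ 0.391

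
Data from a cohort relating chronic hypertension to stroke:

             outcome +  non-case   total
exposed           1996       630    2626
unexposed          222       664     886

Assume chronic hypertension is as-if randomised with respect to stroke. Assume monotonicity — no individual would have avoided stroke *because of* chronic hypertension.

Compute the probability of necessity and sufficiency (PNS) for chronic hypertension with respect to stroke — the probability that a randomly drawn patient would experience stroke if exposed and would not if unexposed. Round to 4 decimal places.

PNS ≈ 0.5095

p₁ = P(outcome | exposed) = 1996/2626 = 0.76009
p₀ = P(outcome | unexposed) = 222/886 = 0.25056
Under exogeneity and monotonicity, PNS = p₁ − p₀.
PNS = 0.76009 − 0.25056 = 0.50953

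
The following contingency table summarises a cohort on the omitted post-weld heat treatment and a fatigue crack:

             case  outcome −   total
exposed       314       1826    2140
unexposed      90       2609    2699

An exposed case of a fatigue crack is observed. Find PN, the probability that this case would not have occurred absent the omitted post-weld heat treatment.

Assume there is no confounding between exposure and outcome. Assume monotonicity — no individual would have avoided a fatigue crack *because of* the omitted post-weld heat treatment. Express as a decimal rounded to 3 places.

p₁ = P(outcome | exposed) = 314/2140 = 0.14673
p₀ = P(outcome | unexposed) = 90/2699 = 0.033346
Under exogeneity and monotonicity, PN = (p₁ − p₀) / p₁.
PN = (0.14673 − 0.033346) / 0.14673 = 0.11338 / 0.14673 ≈ 0.7727

PN ≈ 0.773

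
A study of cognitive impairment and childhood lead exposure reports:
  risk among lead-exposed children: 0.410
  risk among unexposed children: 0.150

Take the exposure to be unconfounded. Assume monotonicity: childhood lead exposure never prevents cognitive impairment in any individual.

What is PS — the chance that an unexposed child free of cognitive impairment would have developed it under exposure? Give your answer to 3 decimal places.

Let p₁ = 0.41, p₀ = 0.15.
Under exogeneity and monotonicity, PS = (p₁ − p₀) / (1 − p₀).
PS = (0.41 − 0.15) / (1 − 0.15) = 0.26 / 0.85 ≈ 0.3059

PS ≈ 0.306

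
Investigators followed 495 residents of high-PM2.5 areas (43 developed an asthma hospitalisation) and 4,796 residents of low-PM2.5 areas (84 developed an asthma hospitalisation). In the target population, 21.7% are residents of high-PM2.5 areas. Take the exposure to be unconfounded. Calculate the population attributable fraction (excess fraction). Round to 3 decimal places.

PAF ≈ 0.462

p₁ = P(outcome | exposed) = 43/495 = 0.086869
p₀ = P(outcome | unexposed) = 84/4796 = 0.017515
Overall risk P(Y=1) = π·p₁ + (1−π)·p₀ = 0.217×0.086869 + 0.783×0.017515 = 0.032564.
Under exogeneity, PAF = [P(Y=1) − p₀] / P(Y=1).
PAF = (0.032564 − 0.017515) / 0.032564 ≈ 0.4622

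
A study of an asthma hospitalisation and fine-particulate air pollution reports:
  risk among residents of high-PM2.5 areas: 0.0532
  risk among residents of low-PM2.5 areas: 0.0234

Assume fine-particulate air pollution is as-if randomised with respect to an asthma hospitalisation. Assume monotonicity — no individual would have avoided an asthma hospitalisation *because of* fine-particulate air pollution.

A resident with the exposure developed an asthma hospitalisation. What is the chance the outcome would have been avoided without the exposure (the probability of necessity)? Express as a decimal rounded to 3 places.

Let p₁ = 0.0532, p₀ = 0.0234.
Under exogeneity and monotonicity, PN = (p₁ − p₀) / p₁.
PN = (0.0532 − 0.0234) / 0.0532 = 0.0298 / 0.0532 ≈ 0.5602

PN ≈ 0.560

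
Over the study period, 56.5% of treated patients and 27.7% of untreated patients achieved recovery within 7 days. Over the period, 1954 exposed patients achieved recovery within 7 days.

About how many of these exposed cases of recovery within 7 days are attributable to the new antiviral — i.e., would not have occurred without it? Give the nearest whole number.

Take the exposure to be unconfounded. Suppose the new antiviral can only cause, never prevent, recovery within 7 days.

about 996 cases

p₁ = 0.565, p₀ = 0.277.
PN = (p₁ − p₀)/p₁ = (0.565 − 0.277) / 0.565 ≈ 0.50973.
Attributable cases ≈ PN × (exposed cases) = 0.50973 × 1954 ≈ 996.02.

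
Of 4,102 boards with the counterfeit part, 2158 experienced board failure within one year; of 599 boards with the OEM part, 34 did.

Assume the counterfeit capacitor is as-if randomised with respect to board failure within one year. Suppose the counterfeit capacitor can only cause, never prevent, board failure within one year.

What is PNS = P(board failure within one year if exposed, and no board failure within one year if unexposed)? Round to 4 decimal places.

p₁ = P(outcome | exposed) = 2158/4102 = 0.52608
p₀ = P(outcome | unexposed) = 34/599 = 0.056761
Under exogeneity and monotonicity, PNS = p₁ − p₀.
PNS = 0.52608 − 0.056761 = 0.46932

PNS ≈ 0.4693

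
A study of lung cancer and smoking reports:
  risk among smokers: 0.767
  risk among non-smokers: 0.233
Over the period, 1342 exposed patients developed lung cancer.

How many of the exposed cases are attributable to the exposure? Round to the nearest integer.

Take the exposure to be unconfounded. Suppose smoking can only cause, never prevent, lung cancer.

Let p₁ = 0.767, p₀ = 0.233.
PN = (p₁ − p₀)/p₁ = (0.767 − 0.233) / 0.767 ≈ 0.69622.
Attributable cases ≈ PN × (exposed cases) = 0.69622 × 1342 ≈ 934.33.

about 934 cases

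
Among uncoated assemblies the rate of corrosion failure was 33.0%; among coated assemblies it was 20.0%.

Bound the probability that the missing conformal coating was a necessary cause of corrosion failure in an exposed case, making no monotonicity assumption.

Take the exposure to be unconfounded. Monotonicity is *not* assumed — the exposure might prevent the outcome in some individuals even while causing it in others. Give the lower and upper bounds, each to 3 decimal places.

p₁ = 0.33, p₀ = 0.2.
Under exogeneity alone the bounds on PN are max{0,(p₁−p₀)/p₁} ≤ PN ≤ min{1,(1−p₀)/p₁}.
  lower = (p₁ − p₀)/p₁ = 0.13 / 0.33 ≈ 0.3939
  upper = min{1, (1 − p₀)/p₁} = 0.8 / 0.33 ≈ 2.4242 → capped at 1

0.394 ≤ PN ≤ 1.000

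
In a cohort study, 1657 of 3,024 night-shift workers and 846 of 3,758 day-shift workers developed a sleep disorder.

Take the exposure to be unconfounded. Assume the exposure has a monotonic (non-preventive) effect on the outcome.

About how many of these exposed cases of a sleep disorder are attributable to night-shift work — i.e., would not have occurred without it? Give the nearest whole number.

about 976 cases

p₁ = P(outcome | exposed) = 1657/3024 = 0.54795
p₀ = P(outcome | unexposed) = 846/3758 = 0.22512
PN = (p₁ − p₀)/p₁ = (0.54795 − 0.22512) / 0.54795 ≈ 0.58916.
Attributable cases ≈ PN × (exposed cases) = 0.58916 × 1657 ≈ 976.24.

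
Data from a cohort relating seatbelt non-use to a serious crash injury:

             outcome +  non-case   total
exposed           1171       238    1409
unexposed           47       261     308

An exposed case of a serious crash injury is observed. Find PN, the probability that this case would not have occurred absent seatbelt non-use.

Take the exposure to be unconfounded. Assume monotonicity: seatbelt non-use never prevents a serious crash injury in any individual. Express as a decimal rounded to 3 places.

PN ≈ 0.816

p₁ = P(outcome | exposed) = 1171/1409 = 0.83109
p₀ = P(outcome | unexposed) = 47/308 = 0.1526
Under exogeneity and monotonicity, PN = (p₁ − p₀)/p₁.
PN = (0.83109 − 0.1526) / 0.83109 ≈ 0.8164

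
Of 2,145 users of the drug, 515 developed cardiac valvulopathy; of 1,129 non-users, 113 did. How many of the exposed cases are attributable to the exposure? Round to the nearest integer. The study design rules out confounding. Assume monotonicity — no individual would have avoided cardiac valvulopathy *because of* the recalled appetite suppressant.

p₁ = P(outcome | exposed) = 515/2145 = 0.24009
p₀ = P(outcome | unexposed) = 113/1129 = 0.10009
PN = (p₁ − p₀)/p₁ = (0.24009 − 0.10009) / 0.24009 ≈ 0.58313.
Attributable cases ≈ PN × (exposed cases) = 0.58313 × 515 ≈ 300.31.

about 300 cases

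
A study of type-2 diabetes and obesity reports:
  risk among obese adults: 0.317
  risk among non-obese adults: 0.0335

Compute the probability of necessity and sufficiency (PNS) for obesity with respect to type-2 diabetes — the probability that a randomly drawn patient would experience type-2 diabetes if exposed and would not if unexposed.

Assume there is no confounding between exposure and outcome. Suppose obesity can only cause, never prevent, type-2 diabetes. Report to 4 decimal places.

Let p₁ = 0.317, p₀ = 0.0335.
Under exogeneity and monotonicity, PNS = p₁ − p₀.
PNS = 0.317 − 0.0335 = 0.2835

PNS ≈ 0.2835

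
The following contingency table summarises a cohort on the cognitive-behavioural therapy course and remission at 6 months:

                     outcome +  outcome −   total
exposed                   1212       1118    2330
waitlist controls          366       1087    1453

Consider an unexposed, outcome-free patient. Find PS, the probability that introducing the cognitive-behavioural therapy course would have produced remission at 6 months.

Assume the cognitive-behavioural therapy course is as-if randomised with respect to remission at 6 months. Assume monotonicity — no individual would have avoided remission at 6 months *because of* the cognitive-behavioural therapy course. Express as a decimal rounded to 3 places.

p₁ = P(outcome | exposed) = 1212/2330 = 0.52017
p₀ = P(outcome | unexposed) = 366/1453 = 0.25189
Under exogeneity and monotonicity, PS = (p₁ − p₀) / (1 − p₀).
PS = (0.52017 − 0.25189) / (1 − 0.25189) = 0.26828 / 0.74811 ≈ 0.3586

PS ≈ 0.359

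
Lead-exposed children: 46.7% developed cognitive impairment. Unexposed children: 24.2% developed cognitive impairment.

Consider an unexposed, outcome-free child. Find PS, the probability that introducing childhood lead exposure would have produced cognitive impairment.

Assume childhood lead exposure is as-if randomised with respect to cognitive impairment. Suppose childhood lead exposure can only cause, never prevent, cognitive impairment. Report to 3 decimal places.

p₁ = 0.467, p₀ = 0.242.
Under exogeneity and monotonicity, PS = (p₁ − p₀) / (1 − p₀).
PS = (0.467 − 0.242) / (1 − 0.242) = 0.225 / 0.758 ≈ 0.2968

PS ≈ 0.297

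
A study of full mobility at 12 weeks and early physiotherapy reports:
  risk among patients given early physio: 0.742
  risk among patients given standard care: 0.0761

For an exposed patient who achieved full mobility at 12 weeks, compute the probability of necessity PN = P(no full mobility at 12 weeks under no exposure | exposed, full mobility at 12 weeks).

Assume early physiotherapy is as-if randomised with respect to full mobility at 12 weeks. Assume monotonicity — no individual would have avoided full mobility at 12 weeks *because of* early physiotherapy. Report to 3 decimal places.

Let p₁ = 0.742, p₀ = 0.0761.
Under exogeneity and monotonicity, PN = (p₁ − p₀) / p₁.
PN = (0.742 − 0.0761) / 0.742 = 0.6659 / 0.742 ≈ 0.8974

PN ≈ 0.897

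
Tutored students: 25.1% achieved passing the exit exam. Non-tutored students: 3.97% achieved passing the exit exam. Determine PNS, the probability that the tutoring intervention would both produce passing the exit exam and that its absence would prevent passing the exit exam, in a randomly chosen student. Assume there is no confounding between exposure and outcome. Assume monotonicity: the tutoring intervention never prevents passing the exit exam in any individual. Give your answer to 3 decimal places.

p₁ = 0.251, p₀ = 0.0397.
Under exogeneity and monotonicity, PNS = p₁ − p₀.
PNS = 0.251 − 0.0397 = 0.2113

PNS ≈ 0.211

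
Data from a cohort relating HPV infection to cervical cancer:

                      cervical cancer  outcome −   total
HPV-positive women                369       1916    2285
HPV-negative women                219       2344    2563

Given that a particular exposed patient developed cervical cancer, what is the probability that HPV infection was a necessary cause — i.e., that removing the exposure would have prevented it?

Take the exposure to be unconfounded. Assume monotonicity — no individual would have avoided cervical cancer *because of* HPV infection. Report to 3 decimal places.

p₁ = P(outcome | exposed) = 369/2285 = 0.16149
p₀ = P(outcome | unexposed) = 219/2563 = 0.085447
Under exogeneity and monotonicity, PN = (p₁ − p₀)/p₁.
PN = (0.16149 − 0.085447) / 0.16149 ≈ 0.4709

PN ≈ 0.471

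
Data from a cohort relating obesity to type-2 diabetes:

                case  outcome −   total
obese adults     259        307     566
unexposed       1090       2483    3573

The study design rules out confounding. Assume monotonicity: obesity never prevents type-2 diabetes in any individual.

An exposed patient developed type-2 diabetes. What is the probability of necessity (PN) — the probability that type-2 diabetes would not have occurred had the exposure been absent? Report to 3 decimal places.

PN ≈ 0.333

p₁ = P(outcome | exposed) = 259/566 = 0.4576
p₀ = P(outcome | unexposed) = 1090/3573 = 0.30507
Under exogeneity and monotonicity, PN = (p₁ − p₀)/p₁.
PN = (0.4576 − 0.30507) / 0.4576 ≈ 0.3333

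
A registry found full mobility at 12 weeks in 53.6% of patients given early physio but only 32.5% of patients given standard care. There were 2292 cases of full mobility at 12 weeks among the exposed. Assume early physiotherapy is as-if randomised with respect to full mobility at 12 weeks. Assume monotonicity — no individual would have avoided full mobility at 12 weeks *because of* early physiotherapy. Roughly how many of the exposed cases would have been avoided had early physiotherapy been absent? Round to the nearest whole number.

p₁ = 0.536, p₀ = 0.325.
PN = (p₁ − p₀)/p₁ = (0.536 − 0.325) / 0.536 ≈ 0.39366.
Attributable cases ≈ PN × (exposed cases) = 0.39366 × 2292 ≈ 902.26.

about 902 cases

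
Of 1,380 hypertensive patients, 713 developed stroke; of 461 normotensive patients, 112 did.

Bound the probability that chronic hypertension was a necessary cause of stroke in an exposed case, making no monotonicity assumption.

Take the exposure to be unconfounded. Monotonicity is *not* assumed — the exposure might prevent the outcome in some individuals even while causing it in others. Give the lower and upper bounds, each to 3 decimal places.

p₁ = P(outcome | exposed) = 713/1380 = 0.51667
p₀ = P(outcome | unexposed) = 112/461 = 0.24295
Under exogeneity alone the bounds on PN are max{0,(p₁−p₀)/p₁} ≤ PN ≤ min{1,(1−p₀)/p₁}.
  lower = (p₁ − p₀)/p₁ = 0.27372 / 0.51667 ≈ 0.5298
  upper = min{1, (1 − p₀)/p₁} = 0.75705 / 0.51667 ≈ 1.4653 → capped at 1

0.530 ≤ PN ≤ 1.000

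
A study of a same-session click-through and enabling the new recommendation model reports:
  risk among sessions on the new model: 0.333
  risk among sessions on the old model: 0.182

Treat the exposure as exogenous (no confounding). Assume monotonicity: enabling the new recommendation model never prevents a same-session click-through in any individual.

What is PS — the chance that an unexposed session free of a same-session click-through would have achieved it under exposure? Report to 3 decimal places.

Let p₁ = 0.333, p₀ = 0.182.
Under exogeneity and monotonicity, PS = (p₁ − p₀) / (1 − p₀).
PS = (0.333 − 0.182) / (1 − 0.182) = 0.151 / 0.818 ≈ 0.1846

PS ≈ 0.185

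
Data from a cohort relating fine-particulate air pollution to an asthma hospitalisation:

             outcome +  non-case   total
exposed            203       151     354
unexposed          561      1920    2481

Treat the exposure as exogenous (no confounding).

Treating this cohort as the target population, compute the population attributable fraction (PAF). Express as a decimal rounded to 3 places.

p₁ = P(outcome | exposed) = 203/354 = 0.57345
p₀ = P(outcome | unexposed) = 561/2481 = 0.22612
Exposure prevalence π = 354/2835 = 0.12487; overall risk P(Y=1) = 0.26949.
Under exogeneity, PAF = [P(Y=1) − p₀]/P(Y=1).
PAF = (0.26949 − 0.22612) / 0.26949 ≈ 0.1609

PAF ≈ 0.161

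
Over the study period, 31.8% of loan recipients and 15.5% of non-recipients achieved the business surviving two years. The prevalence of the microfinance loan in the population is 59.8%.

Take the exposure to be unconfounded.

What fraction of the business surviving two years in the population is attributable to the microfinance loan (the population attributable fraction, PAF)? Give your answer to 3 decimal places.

p₁ = 0.318, p₀ = 0.155.
Overall risk P(Y=1) = π·p₁ + (1−π)·p₀ = 0.598×0.318 + 0.402×0.155 = 0.25247.
Under exogeneity, PAF = [P(Y=1) − p₀] / P(Y=1).
PAF = (0.25247 − 0.155) / 0.25247 ≈ 0.3861

PAF ≈ 0.386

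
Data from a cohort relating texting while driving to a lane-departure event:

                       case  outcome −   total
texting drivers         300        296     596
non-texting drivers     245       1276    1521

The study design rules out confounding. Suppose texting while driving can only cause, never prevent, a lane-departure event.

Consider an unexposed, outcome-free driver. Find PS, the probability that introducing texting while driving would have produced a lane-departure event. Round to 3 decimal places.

PS ≈ 0.408

p₁ = P(outcome | exposed) = 300/596 = 0.50336
p₀ = P(outcome | unexposed) = 245/1521 = 0.16108
Under exogeneity and monotonicity, PS = (p₁ − p₀) / (1 − p₀).
PS = (0.50336 − 0.16108) / (1 − 0.16108) = 0.34228 / 0.83892 ≈ 0.4080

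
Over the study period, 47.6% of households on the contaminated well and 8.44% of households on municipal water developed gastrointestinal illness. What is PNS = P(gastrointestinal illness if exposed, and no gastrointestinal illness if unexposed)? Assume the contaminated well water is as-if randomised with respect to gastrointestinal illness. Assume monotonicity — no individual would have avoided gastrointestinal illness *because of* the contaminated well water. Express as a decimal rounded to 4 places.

p₁ = 0.476, p₀ = 0.0844.
Under exogeneity and monotonicity, PNS = p₁ − p₀.
PNS = 0.476 − 0.0844 = 0.3916

PNS ≈ 0.3916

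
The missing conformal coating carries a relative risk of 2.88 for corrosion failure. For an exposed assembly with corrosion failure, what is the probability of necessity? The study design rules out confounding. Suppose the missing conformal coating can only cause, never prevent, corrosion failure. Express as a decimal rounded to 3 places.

PN ≈ 0.653

Under exogeneity and monotonicity, PN = (RR − 1) / RR = 1 − 1/RR.
PN = (2.88 − 1) / 2.88 = 1.88 / 2.88 ≈ 0.6528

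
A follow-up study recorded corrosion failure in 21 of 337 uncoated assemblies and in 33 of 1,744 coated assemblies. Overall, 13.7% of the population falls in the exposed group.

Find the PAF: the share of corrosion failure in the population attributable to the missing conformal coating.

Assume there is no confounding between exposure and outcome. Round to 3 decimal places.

PAF ≈ 0.239

p₁ = P(outcome | exposed) = 21/337 = 0.062315
p₀ = P(outcome | unexposed) = 33/1744 = 0.018922
Overall risk P(Y=1) = π·p₁ + (1−π)·p₀ = 0.137×0.062315 + 0.863×0.018922 = 0.024867.
Under exogeneity, PAF = [P(Y=1) − p₀] / P(Y=1).
PAF = (0.024867 − 0.018922) / 0.024867 ≈ 0.2391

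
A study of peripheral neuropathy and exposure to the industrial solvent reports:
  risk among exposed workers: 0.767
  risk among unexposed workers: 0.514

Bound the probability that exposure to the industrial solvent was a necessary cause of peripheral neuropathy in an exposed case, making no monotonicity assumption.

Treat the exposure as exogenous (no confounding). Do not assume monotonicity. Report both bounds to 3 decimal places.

Let p₁ = 0.767, p₀ = 0.514.
Under exogeneity alone the bounds on PN are max{0,(p₁−p₀)/p₁} ≤ PN ≤ min{1,(1−p₀)/p₁}.
  lower = (p₁ − p₀)/p₁ = 0.253 / 0.767 ≈ 0.3299
  upper = min{1, (1 − p₀)/p₁} = 0.486 / 0.767 ≈ 0.6336

0.330 ≤ PN ≤ 0.634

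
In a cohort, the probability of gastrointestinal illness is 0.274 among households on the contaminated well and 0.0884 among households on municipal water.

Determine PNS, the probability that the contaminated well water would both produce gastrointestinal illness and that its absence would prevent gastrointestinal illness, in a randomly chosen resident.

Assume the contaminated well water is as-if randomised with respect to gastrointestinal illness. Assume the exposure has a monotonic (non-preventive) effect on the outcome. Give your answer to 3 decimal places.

Let p₁ = 0.274, p₀ = 0.0884.
Under exogeneity and monotonicity, PNS = p₁ − p₀.
PNS = 0.274 − 0.0884 = 0.1856

PNS ≈ 0.186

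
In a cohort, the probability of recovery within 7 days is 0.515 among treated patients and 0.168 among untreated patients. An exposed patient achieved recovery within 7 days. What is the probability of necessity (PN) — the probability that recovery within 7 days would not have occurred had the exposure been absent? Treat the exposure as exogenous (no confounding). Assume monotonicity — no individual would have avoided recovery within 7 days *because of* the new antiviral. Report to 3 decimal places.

PN ≈ 0.674

Let p₁ = 0.515, p₀ = 0.168.
Under exogeneity and monotonicity, PN = (p₁ − p₀) / p₁.
PN = (0.515 − 0.168) / 0.515 = 0.347 / 0.515 ≈ 0.6738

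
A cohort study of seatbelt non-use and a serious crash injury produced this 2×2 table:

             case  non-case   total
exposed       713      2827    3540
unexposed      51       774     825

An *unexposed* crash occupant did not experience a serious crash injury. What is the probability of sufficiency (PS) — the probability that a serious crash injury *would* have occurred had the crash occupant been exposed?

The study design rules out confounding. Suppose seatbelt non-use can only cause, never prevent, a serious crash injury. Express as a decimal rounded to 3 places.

p₁ = P(outcome | exposed) = 713/3540 = 0.20141
p₀ = P(outcome | unexposed) = 51/825 = 0.061818
Under exogeneity and monotonicity, PS = (p₁ − p₀)/(1 − p₀).
PS = (0.20141 − 0.061818) / 0.93818 ≈ 0.1488

PS ≈ 0.149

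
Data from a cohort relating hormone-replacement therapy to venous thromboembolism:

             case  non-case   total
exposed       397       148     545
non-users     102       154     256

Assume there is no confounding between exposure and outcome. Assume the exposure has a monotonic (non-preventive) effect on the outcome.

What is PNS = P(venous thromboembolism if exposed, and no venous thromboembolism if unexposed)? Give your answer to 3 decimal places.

p₁ = P(outcome | exposed) = 397/545 = 0.72844
p₀ = P(outcome | unexposed) = 102/256 = 0.39844
Under exogeneity and monotonicity, PNS = p₁ − p₀.
PNS = 0.72844 − 0.39844 = 0.33

PNS ≈ 0.330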